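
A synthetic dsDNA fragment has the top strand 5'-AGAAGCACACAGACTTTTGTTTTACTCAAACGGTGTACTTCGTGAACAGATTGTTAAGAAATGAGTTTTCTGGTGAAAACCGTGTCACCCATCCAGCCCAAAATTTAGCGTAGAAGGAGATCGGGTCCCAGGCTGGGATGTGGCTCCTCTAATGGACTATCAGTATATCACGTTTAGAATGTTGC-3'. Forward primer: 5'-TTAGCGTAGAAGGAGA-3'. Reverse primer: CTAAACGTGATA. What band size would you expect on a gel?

Scanning the template, TTAGCGTAGAAGGAGA occurs at positions 105–120; this primer anneals to the bottom strand there with its 3' end pointing downstream.
The reverse primer's reverse complement is TATCACGTTTAG, which matches the template at positions 166–177.
The product runs from position 105 to position 177, so its length is 177 − 105 + 1 = 73 bp.

73 bp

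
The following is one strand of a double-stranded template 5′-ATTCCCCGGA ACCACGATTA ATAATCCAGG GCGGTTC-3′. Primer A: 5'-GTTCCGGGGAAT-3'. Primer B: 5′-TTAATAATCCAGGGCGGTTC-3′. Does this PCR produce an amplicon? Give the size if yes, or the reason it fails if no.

No product — the primers' 3' ends point away from each other.

Primer A (GTTCCGGGGAAT) has reverse complement ATTCCCCGGAAC, which matches the top strand at positions 1–12; primer A anneals to the top strand there with its 3' end pointing upstream toward position 1.
Primer B (TTAATAATCCAGGGCGGTTC) matches the top strand directly at positions 18–37; it anneals to the bottom strand with its 3' end pointing downstream toward position 37.
The 3' ends diverge (primer A extends toward position 1, primer B toward position 37), so the primers never converge on a shared product.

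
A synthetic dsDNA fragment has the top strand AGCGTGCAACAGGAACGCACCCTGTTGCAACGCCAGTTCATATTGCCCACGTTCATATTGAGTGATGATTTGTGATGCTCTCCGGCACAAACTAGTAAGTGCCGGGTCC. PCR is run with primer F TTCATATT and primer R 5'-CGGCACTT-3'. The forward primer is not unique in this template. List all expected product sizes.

The forward primer TTCATATT matches the top strand at positions 37–44, 52–59.
The reverse primer's reverse complement is AAGTGCCG, matching at positions 97–104.
Each forward site pairs with the reverse site to give a product ending at position 104: sizes 68, 53 bp.

68 bp, 53 bp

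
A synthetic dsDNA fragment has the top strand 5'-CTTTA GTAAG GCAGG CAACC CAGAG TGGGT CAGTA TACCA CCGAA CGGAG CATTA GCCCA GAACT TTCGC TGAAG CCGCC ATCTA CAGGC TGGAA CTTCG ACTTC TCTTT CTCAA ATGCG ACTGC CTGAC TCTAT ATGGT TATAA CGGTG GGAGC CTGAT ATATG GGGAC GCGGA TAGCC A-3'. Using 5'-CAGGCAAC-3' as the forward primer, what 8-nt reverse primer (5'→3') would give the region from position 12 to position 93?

The product's 3' end on the top strand is position 93.
The reverse primer anneals to the top strand over positions 86–93, i.e. to CAGGCTGG.
Its sequence written 5'→3' is the reverse complement: CCAGCCTG.

5'-CCAGCCTG-3'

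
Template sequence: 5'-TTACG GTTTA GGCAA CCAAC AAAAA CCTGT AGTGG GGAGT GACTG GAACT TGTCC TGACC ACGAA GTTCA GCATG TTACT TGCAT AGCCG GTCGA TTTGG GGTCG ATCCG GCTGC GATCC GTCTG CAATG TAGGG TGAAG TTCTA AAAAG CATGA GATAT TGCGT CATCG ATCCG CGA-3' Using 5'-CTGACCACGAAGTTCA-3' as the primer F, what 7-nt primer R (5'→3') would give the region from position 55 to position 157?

The product's 3' end on the top strand is position 157.
The reverse primer anneals to the top strand over positions 151–157, i.e. to CATGAGA.
Its sequence written 5'→3' is the reverse complement: TCTCATG.

5'-TCTCATG-3'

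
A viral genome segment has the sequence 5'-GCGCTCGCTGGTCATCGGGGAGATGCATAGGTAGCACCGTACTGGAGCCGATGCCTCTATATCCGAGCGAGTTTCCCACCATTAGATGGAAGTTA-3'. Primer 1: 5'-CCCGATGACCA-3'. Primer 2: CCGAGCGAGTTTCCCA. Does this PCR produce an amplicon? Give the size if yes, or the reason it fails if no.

No product — the primers' 3' ends point away from each other.

Primer 1 (CCCGATGACCA) has reverse complement TGGTCATCGGG, which matches the top strand at positions 9–19; primer 1 anneals to the top strand there with its 3' end pointing upstream toward position 9.
Primer 2 (CCGAGCGAGTTTCCCA) matches the top strand directly at positions 63–78; it anneals to the bottom strand with its 3' end pointing downstream toward position 78.
The 3' ends diverge (primer 1 extends toward position 1, primer 2 toward position 95), so the primers never converge on a shared product.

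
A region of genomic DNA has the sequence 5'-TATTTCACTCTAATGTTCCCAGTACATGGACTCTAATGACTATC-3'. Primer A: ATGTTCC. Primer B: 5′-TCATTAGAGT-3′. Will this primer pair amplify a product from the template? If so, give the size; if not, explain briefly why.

Yes — a 27 bp product.

Primer A (ATGTTCC) matches the top strand at positions 13–19; it acts as a forward primer.
Primer B's reverse complement is ACTCTAATGA, matching the top strand at positions 30–39; it acts as a reverse primer.
The 3' ends face each other across positions 13–39, giving a 27 bp product.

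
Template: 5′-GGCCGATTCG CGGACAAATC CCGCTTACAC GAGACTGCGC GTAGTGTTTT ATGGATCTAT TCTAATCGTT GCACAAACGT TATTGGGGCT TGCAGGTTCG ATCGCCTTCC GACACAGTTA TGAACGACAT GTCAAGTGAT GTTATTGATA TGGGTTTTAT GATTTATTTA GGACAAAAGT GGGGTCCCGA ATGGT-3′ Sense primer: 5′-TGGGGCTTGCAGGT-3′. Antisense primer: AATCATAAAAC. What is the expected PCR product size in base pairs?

81 bp

Scanning the template, TGGGGCTTGCAGGT occurs at positions 84–97; this primer anneals to the bottom strand there with its 3' end pointing downstream.
Taking the reverse complement of AATCATAAAAC gives GTTTTATGATT, found at positions 154–164 on the template; the primer anneals here to the top strand with its 3' end pointing upstream.
The product runs from position 84 to position 164, so its length is 164 − 84 + 1 = 81 bp.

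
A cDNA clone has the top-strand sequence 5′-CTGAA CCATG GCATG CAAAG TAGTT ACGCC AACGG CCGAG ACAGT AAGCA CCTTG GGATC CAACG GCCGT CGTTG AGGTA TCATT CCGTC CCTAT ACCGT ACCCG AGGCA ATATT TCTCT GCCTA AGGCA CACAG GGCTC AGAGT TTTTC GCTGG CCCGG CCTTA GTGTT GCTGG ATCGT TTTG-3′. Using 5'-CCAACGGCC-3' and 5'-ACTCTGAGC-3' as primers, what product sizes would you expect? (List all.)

The forward primer CCAACGGCC matches the top strand at positions 29–37, 60–68.
The reverse primer's reverse complement is GCTCAGAGT, matching at positions 137–145.
Each forward site pairs with the reverse site to give a product ending at position 145: sizes 117, 86 bp.

117 bp, 86 bp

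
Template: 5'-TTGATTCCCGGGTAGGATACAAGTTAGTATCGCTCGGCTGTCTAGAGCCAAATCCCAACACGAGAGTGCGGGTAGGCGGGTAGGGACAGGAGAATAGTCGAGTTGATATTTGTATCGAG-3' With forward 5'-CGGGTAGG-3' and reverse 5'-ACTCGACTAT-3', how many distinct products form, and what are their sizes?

The forward primer CGGGTAGG matches the top strand at positions 9–16, 69–76, 77–84.
The reverse primer's reverse complement is ATAGTCGAGT, matching at positions 94–103.
Each forward site pairs with the reverse site to give a product ending at position 103: sizes 95, 35, 27 bp.

Three products: 95 bp, 35 bp, 27 bp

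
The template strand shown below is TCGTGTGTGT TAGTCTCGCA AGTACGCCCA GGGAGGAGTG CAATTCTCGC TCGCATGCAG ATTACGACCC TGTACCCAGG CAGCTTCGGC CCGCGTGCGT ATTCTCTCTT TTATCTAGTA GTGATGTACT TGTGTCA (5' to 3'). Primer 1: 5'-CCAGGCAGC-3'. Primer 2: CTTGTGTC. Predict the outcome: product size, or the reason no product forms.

No product — both primers anneal to the same strand and extend in the same direction.

Primer 1 (CCAGGCAGC) matches the top strand at positions 76–84 (3' end points downstream).
Primer 2 (CTTGTGTC) also matches the top strand directly, at positions 129–136 — its reverse complement GACACAAG is not present.
Both primers anneal to the bottom strand with 3' ends pointing the same way, so neither can prime synthesis back toward the other.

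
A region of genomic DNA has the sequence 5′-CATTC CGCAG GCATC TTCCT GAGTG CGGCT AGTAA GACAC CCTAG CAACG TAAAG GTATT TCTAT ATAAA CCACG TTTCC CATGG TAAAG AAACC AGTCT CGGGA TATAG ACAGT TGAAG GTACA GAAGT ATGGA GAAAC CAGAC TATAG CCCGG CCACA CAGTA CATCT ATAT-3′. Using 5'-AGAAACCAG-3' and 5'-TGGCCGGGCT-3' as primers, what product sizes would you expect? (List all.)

The forward primer AGAAACCAG matches the top strand at positions 89–97, 135–143.
The reverse primer's reverse complement is AGCCCGGCCA, matching at positions 149–158.
Each forward site pairs with the reverse site to give a product ending at position 158: sizes 70, 24 bp.

70 bp, 24 bp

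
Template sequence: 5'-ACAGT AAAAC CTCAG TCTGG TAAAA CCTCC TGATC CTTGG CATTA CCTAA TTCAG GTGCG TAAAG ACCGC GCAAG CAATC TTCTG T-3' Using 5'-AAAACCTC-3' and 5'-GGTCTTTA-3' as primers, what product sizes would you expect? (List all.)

63 bp, 47 bp

The forward primer AAAACCTC matches the top strand at positions 6–13, 22–29.
The reverse primer's reverse complement is TAAAGACC, matching at positions 61–68.
Each forward site pairs with the reverse site to give a product ending at position 68: sizes 63, 47 bp.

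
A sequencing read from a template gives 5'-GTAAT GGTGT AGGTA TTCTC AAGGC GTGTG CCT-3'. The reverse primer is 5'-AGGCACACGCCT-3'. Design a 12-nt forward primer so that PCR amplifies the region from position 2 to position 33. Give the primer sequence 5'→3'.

The reverse primer's reverse complement AGGCGTGTGCCT matches the template at positions 22–33; the product starts at position 2.
The forward primer is identical to the top strand over positions 2–13: TAATGGTGTAGG.

5'-TAATGGTGTAGG-3'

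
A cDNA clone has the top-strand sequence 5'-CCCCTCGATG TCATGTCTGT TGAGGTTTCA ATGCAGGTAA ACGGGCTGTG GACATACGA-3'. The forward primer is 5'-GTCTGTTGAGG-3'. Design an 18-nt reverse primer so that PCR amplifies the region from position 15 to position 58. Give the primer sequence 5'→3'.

The product's 3' end on the top strand is position 58.
The reverse primer anneals to the top strand over positions 41–58, i.e. to ACGGGCTGTGGACATACG.
Its sequence written 5'→3' is the reverse complement: CGTATGTCCACAGCCCGT.

5'-CGTATGTCCACAGCCCGT-3'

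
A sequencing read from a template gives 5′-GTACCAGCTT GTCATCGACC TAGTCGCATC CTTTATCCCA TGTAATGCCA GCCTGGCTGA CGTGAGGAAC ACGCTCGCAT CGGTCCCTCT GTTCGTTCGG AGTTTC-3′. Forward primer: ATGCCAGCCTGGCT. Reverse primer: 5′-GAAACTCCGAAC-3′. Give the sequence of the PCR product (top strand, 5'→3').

Forward primer ATGCCAGCCTGGCT is found on the top strand at positions 45–58.
Taking the reverse complement of GAAACTCCGAAC gives GTTCGGAGTTTC, found at positions 95–106 on the template; the primer anneals here to the top strand with its 3' end pointing upstream.
The product is the template from position 45 through 106 (62 bp).

5'-ATGCCAGCCTGGCTGACGTGAGGAACACGCTCGCATCGGTCCCTCTGTTCGTTCGGAGTTTC-3'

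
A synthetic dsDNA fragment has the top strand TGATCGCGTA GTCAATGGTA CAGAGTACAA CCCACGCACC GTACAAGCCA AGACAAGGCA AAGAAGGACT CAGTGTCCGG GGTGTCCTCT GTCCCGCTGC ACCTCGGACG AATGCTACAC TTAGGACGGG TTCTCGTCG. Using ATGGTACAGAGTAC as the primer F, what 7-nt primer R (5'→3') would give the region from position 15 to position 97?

5'-GCGGGAC-3'

The product's 3' end on the top strand is position 97.
The reverse primer anneals to the top strand over positions 91–97, i.e. to GTCCCGC.
Its sequence written 5'→3' is the reverse complement: GCGGGAC.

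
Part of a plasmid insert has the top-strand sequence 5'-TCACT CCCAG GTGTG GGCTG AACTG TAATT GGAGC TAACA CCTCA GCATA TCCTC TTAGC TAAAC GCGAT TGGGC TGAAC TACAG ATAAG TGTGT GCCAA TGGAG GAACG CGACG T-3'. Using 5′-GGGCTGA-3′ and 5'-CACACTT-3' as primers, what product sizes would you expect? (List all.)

80 bp, 23 bp

The forward primer GGGCTGA matches the top strand at positions 15–21, 72–78.
The reverse primer's reverse complement is AAGTGTG, matching at positions 88–94.
Each forward site pairs with the reverse site to give a product ending at position 94: sizes 80, 23 bp.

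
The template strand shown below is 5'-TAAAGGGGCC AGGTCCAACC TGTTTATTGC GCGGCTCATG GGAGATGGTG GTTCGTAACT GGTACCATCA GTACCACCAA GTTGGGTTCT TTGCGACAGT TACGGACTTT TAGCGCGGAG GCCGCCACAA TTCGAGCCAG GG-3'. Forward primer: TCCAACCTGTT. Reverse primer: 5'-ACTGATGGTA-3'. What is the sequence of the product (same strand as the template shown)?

5'-TCCAACCTGTTTATTGCGCGGCTCATGGGAGATGGTGGTTCGTAACTGGTACCATCAGT-3'

Forward primer TCCAACCTGTT is found on the top strand at positions 14–24.
Reverse complement of the reverse primer: TACCATCAGT. This occurs on the top strand at positions 63–72.
The product is the template from position 14 through 72 (59 bp).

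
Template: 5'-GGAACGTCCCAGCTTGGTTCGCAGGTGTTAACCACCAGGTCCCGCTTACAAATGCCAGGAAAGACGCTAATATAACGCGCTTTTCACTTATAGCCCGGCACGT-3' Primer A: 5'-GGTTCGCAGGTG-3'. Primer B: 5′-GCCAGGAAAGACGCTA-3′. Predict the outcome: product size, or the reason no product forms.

Primer A (GGTTCGCAGGTG) matches the top strand at positions 16–27 (3' end points downstream).
Primer B (GCCAGGAAAGACGCTA) also matches the top strand directly, at positions 54–69 — its reverse complement TAGCGTCTTTCCTGGC is not present.
Both primers anneal to the bottom strand with 3' ends pointing the same way, so neither can prime synthesis back toward the other.

No product — both primers anneal to the same strand and extend in the same direction.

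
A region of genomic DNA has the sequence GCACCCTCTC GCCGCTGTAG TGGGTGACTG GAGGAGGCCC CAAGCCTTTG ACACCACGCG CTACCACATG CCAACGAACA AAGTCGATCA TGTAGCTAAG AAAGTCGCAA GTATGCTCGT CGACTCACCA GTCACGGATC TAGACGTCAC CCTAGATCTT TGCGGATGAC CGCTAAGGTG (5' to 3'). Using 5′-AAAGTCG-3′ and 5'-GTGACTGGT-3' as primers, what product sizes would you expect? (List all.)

56 bp, 35 bp

The forward primer AAAGTCG matches the top strand at positions 80–86, 101–107.
The reverse primer's reverse complement is ACCAGTCAC, matching at positions 127–135.
Each forward site pairs with the reverse site to give a product ending at position 135: sizes 56, 35 bp.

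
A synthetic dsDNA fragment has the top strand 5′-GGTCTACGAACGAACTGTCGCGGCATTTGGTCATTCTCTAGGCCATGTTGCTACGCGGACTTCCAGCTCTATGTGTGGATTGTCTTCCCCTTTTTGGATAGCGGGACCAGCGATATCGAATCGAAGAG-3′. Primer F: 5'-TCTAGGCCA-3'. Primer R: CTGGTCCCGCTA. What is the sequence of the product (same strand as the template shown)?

Forward primer TCTAGGCCA is found on the top strand at positions 37–45.
Reverse complement of the reverse primer: TAGCGGGACCAG. This occurs on the top strand at positions 99–110.
The product is the template from position 37 through 110 (74 bp).

5'-TCTAGGCCATGTTGCTACGCGGACTTCCAGCTCTATGTGTGGATTGTCTTCCCCTTTTTGGATAGCGGGACCAG-3'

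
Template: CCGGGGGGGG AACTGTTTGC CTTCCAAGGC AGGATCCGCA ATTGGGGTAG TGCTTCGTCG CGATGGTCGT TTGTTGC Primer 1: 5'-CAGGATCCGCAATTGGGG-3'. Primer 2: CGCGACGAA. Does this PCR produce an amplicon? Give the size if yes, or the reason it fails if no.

Primer 1 (CAGGATCCGCAATTGGGG) matches the top strand at positions 30–47; it acts as a forward primer.
Primer 2's reverse complement is TTCGTCGCG, matching the top strand at positions 54–62; it acts as a reverse primer.
The 3' ends face each other across positions 30–62, giving a 33 bp product.

Yes — a 33 bp product.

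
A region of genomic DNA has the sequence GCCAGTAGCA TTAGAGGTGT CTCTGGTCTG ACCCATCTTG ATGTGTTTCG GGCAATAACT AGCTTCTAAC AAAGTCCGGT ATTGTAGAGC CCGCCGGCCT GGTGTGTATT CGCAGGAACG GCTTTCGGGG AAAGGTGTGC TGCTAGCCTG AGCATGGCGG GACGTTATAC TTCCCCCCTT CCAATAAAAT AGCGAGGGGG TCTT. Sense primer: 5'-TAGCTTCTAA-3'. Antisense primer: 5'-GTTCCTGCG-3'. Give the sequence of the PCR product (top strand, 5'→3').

Forward primer TAGCTTCTAA is found on the top strand at positions 60–69.
Reverse complement of the reverse primer: CGCAGGAAC. This occurs on the top strand at positions 111–119.
The product is the template from position 60 through 119 (60 bp).

5'-TAGCTTCTAACAAAGTCCGGTATTGTAGAGCCCGCCGGCCTGGTGTGTATTCGCAGGAAC-3'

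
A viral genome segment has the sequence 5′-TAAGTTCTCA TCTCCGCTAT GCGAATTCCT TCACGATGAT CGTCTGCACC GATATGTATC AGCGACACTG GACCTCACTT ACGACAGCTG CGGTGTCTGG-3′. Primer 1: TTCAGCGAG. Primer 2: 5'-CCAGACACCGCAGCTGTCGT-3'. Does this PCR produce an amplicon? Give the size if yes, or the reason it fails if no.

No product — primer 1 has no binding site in the template.

Primer 1 (TTCAGCGAG) does not match the top strand, and its reverse complement CTCGCTGAA does not match either.
With no annealing site for primer 1, no amplification occurs.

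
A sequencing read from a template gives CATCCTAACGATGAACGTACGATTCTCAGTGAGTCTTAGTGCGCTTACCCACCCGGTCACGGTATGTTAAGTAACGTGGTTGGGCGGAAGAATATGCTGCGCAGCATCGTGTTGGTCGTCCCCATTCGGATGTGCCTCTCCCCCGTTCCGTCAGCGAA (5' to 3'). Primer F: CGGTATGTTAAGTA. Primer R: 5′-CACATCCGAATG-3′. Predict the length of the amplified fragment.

Scanning the template, CGGTATGTTAAGTA occurs at positions 60–73; this primer anneals to the bottom strand there with its 3' end pointing downstream.
The reverse primer's reverse complement is CATTCGGATGTG, which matches the template at positions 123–134.
The product runs from position 60 to position 134, so its length is 134 − 60 + 1 = 75 bp.

75 bp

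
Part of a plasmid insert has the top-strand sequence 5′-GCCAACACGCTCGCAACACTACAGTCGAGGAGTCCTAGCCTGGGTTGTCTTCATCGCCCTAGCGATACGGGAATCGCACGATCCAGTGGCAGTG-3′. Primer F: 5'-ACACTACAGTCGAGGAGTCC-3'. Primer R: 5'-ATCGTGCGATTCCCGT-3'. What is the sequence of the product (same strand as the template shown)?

Forward primer ACACTACAGTCGAGGAGTCC is found on the top strand at positions 16–35.
Taking the reverse complement of ATCGTGCGATTCCCGT gives ACGGGAATCGCACGAT, found at positions 67–82 on the template; the primer anneals here to the top strand with its 3' end pointing upstream.
The product is the template from position 16 through 82 (67 bp).

5'-ACACTACAGTCGAGGAGTCCTAGCCTGGGTTGTCTTCATCGCCCTAGCGATACGGGAATCGCACGAT-3'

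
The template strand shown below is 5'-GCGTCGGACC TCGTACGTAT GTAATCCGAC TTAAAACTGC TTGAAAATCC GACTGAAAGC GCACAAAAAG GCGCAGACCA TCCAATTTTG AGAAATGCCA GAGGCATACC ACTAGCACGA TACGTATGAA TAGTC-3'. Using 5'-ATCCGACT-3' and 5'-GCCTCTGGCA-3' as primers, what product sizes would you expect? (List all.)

The forward primer ATCCGACT matches the top strand at positions 24–31, 47–54.
The reverse primer's reverse complement is TGCCAGAGGC, matching at positions 96–105.
Each forward site pairs with the reverse site to give a product ending at position 105: sizes 82, 59 bp.

82 bp, 59 bp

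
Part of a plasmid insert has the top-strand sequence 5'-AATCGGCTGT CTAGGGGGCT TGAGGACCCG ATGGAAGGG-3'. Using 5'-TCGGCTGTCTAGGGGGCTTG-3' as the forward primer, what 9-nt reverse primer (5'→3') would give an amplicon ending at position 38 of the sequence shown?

5'-CCTTCCATC-3'

The forward primer binds at positions 3–22; the product's 3' end on the top strand is position 38.
The reverse primer anneals to the top strand over positions 30–38, i.e. to GATGGAAGG.
Its sequence written 5'→3' is the reverse complement: CCTTCCATC.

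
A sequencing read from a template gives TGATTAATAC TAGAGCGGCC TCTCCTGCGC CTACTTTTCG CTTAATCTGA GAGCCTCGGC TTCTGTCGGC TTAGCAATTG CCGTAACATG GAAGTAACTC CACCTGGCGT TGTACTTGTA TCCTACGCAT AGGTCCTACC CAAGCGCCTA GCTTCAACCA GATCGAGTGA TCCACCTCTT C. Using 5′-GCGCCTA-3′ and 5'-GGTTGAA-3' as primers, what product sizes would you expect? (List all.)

133 bp, 16 bp

The forward primer GCGCCTA matches the top strand at positions 27–33, 144–150.
The reverse primer's reverse complement is TTCAACC, matching at positions 153–159.
Each forward site pairs with the reverse site to give a product ending at position 159: sizes 133, 16 bp.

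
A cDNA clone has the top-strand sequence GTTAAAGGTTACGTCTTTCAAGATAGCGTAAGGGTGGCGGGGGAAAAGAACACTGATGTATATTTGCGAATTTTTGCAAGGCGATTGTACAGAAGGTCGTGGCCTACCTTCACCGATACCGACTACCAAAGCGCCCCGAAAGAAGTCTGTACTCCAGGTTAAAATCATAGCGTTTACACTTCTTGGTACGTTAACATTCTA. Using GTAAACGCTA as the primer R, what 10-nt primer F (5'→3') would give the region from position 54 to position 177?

The reverse primer's reverse complement TAGCGTTTAC matches the template at positions 168–177; the product starts at position 54.
The forward primer is identical to the top strand over positions 54–63: TGATGTATAT.

5'-TGATGTATAT-3'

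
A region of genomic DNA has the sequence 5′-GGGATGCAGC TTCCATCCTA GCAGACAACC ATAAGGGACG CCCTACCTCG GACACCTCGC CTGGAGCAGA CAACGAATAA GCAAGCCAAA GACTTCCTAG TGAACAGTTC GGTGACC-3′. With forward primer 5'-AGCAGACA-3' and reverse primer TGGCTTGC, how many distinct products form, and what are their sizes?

The forward primer AGCAGACA matches the top strand at positions 20–27, 65–72.
The reverse primer's reverse complement is GCAAGCCA, matching at positions 81–88.
Each forward site pairs with the reverse site to give a product ending at position 88: sizes 69, 24 bp.

Two products: 69 bp, 24 bp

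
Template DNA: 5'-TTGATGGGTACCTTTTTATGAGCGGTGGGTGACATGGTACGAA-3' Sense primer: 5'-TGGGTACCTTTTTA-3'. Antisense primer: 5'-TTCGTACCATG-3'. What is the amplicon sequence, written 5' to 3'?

5'-TGGGTACCTTTTTATGAGCGGTGGGTGACATGGTACGAA-3'

The forward primer matches the template at positions 5–18.
The reverse primer's reverse complement is CATGGTACGAA, which matches the template at positions 33–43.
The product is the template from position 5 through 43 (39 bp).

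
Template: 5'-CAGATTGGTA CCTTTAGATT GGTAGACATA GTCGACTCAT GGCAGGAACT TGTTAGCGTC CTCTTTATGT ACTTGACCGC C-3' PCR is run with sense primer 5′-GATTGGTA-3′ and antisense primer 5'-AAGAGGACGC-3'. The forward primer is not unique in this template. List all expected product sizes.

The forward primer GATTGGTA matches the top strand at positions 3–10, 17–24.
The reverse primer's reverse complement is GCGTCCTCTT, matching at positions 56–65.
Each forward site pairs with the reverse site to give a product ending at position 65: sizes 63, 49 bp.

63 bp, 49 bp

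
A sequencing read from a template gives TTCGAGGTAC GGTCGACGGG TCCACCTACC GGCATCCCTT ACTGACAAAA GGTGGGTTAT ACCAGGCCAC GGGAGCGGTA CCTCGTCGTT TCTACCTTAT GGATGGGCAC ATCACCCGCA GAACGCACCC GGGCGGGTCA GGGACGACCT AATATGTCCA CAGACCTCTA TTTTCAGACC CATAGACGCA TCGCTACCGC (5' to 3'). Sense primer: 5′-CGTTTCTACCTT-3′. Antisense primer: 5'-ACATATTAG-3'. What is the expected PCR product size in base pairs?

Scanning the template, CGTTTCTACCTT occurs at positions 87–98; this primer anneals to the bottom strand there with its 3' end pointing downstream.
The reverse primer's reverse complement is CTAATATGT, which matches the template at positions 149–157.
Product length = (reverse-primer end) − (forward-primer start) + 1 = 157 − 87 + 1 = 71 bp.

71 bp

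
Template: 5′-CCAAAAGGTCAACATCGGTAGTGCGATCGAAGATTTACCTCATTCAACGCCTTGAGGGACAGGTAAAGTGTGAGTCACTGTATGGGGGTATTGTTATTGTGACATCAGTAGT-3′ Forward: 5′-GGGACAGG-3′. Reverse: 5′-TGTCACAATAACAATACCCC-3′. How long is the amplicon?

49 bp

Forward primer GGGACAGG is found on the top strand at positions 56–63.
The reverse primer's reverse complement is GGGGTATTGTTATTGTGACA, which matches the template at positions 85–104.
Product length = (reverse-primer end) − (forward-primer start) + 1 = 104 − 56 + 1 = 49 bp.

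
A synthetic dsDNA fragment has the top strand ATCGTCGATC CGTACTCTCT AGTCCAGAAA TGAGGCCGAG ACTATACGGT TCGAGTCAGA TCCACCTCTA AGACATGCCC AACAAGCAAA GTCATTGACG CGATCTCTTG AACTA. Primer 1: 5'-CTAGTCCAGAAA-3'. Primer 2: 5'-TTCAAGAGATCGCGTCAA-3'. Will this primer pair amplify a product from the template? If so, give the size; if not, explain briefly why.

Primer 1 (CTAGTCCAGAAA) matches the top strand at positions 19–30; it acts as a forward primer.
Primer 2's reverse complement is TTGACGCGATCTCTTGAA, matching the top strand at positions 95–112; it acts as a reverse primer.
The 3' ends face each other across positions 19–112, giving a 94 bp product.

Yes — a 94 bp product.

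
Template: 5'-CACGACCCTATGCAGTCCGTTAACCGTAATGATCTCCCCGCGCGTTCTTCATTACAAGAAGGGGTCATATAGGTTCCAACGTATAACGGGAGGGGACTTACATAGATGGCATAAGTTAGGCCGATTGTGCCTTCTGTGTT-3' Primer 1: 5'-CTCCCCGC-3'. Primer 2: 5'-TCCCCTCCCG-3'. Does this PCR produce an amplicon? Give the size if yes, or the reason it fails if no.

Yes — a 63 bp product.

Primer 1 (CTCCCCGC) matches the top strand at positions 34–41; it acts as a forward primer.
Primer 2's reverse complement is CGGGAGGGGA, matching the top strand at positions 87–96; it acts as a reverse primer.
The 3' ends face each other across positions 34–96, giving a 63 bp product.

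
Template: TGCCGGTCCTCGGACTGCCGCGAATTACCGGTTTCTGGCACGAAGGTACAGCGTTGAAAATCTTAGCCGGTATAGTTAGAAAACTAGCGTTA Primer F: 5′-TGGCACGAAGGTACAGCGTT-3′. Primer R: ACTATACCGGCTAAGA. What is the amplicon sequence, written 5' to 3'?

5'-TGGCACGAAGGTACAGCGTTGAAAATCTTAGCCGGTATAGT-3'

The forward primer matches the template at positions 36–55.
Taking the reverse complement of ACTATACCGGCTAAGA gives TCTTAGCCGGTATAGT, found at positions 61–76 on the template; the primer anneals here to the top strand with its 3' end pointing upstream.
The product is the template from position 36 through 76 (41 bp).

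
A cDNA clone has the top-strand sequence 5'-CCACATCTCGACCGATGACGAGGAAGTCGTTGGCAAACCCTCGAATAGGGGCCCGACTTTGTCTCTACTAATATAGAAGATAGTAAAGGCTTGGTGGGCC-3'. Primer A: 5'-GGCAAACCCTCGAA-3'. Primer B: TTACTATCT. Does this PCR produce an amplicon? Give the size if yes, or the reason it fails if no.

Primer A (GGCAAACCCTCGAA) matches the top strand at positions 32–45; it acts as a forward primer.
Primer B's reverse complement is AGATAGTAA, matching the top strand at positions 78–86; it acts as a reverse primer.
The 3' ends face each other across positions 32–86, giving a 55 bp product.

Yes — a 55 bp product.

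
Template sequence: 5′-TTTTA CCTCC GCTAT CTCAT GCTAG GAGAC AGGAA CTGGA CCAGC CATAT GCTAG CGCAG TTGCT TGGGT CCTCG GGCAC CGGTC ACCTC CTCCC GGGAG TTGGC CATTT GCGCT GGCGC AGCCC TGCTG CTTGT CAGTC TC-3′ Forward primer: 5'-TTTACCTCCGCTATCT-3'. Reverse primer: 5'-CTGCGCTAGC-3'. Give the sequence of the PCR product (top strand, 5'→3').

The forward primer matches the template at positions 2–17.
Reverse complement of the reverse primer: GCTAGCGCAG. This occurs on the top strand at positions 51–60.
The product is the template from position 2 through 60 (59 bp).

5'-TTTACCTCCGCTATCTCATGCTAGGAGACAGGAACTGGACCAGCCATATGCTAGCGCAG-3'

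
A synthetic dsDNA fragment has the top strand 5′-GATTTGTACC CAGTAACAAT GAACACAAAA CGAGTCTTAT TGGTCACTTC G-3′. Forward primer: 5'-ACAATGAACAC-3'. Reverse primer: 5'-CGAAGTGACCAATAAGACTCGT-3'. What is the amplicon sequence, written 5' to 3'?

5'-ACAATGAACACAAAACGAGTCTTATTGGTCACTTCG-3'

Scanning the template, ACAATGAACAC occurs at positions 16–26; this primer anneals to the bottom strand there with its 3' end pointing downstream.
The reverse primer's reverse complement is ACGAGTCTTATTGGTCACTTCG, which matches the template at positions 30–51.
The product is the template from position 16 through 51 (36 bp).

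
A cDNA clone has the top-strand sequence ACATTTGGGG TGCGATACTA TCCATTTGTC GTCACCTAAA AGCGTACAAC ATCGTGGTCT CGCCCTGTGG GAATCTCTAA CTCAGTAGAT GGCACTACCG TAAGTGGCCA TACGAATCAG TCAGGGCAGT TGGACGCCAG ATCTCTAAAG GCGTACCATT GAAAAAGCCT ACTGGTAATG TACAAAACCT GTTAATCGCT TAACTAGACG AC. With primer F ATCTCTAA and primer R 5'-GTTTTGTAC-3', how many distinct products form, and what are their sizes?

The forward primer ATCTCTAA matches the top strand at positions 73–80, 141–148.
The reverse primer's reverse complement is GTACAAAAC, matching at positions 180–188.
Each forward site pairs with the reverse site to give a product ending at position 188: sizes 116, 48 bp.

Two products: 116 bp, 48 bp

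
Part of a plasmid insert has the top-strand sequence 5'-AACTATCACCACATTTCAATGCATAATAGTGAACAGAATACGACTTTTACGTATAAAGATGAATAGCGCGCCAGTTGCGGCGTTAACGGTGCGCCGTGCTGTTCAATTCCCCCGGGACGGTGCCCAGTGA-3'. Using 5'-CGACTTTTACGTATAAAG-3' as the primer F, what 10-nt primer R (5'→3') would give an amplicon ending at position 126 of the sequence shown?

5'-TGGGCACCGT-3'

The forward primer binds at positions 41–58; the product's 3' end on the top strand is position 126.
The reverse primer anneals to the top strand over positions 117–126, i.e. to ACGGTGCCCA.
Its sequence written 5'→3' is the reverse complement: TGGGCACCGT.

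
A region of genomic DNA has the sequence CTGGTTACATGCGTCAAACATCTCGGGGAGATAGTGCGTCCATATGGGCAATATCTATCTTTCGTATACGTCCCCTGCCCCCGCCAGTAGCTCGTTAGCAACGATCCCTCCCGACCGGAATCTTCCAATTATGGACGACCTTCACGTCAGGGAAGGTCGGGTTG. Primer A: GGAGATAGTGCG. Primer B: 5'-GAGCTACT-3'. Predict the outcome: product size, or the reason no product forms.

Primer A (GGAGATAGTGCG) matches the top strand at positions 27–38; it acts as a forward primer.
Primer B's reverse complement is AGTAGCTC, matching the top strand at positions 86–93; it acts as a reverse primer.
The 3' ends face each other across positions 27–93, giving a 67 bp product.

Yes — a 67 bp product.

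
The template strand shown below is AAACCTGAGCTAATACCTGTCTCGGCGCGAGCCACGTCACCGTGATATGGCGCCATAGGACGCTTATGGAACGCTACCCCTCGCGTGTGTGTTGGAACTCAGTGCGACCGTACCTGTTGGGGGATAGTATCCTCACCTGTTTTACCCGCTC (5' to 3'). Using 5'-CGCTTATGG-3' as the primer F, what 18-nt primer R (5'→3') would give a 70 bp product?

5'-ATACTATCCCCCAACAGG-3'

The forward primer binds at positions 61–69, so a 70 bp product ends at position 61 + 70 − 1 = 130.
The reverse primer anneals to the top strand over positions 113–130, i.e. to CCTGTTGGGGGATAGTAT.
Its sequence written 5'→3' is the reverse complement: ATACTATCCCCCAACAGG.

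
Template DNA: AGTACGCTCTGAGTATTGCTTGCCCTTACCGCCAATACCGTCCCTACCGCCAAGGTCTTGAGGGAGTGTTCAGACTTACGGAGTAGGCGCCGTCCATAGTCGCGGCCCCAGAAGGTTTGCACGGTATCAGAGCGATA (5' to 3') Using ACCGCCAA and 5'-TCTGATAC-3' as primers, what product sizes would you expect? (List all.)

The forward primer ACCGCCAA matches the top strand at positions 28–35, 46–53.
The reverse primer's reverse complement is GTATCAGA, matching at positions 124–131.
Each forward site pairs with the reverse site to give a product ending at position 131: sizes 104, 86 bp.

104 bp, 86 bp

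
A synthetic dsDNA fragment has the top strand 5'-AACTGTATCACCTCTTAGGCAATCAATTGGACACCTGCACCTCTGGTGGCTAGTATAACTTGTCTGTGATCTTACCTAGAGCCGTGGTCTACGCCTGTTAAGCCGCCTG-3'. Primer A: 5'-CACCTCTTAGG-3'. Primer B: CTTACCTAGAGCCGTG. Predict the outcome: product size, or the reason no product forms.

No product — both primers anneal to the same strand and extend in the same direction.

Primer A (CACCTCTTAGG) matches the top strand at positions 9–19 (3' end points downstream).
Primer B (CTTACCTAGAGCCGTG) also matches the top strand directly, at positions 71–86 — its reverse complement CACGGCTCTAGGTAAG is not present.
Both primers anneal to the bottom strand with 3' ends pointing the same way, so neither can prime synthesis back toward the other.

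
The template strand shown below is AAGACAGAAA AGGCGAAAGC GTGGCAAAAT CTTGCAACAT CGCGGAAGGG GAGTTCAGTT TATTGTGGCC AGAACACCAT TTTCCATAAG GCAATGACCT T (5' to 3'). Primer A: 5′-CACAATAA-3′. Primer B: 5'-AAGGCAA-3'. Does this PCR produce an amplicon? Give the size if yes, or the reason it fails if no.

Primer A (CACAATAA) has reverse complement TTATTGTG, which matches the top strand at positions 60–67; primer A anneals to the top strand there with its 3' end pointing upstream toward position 60.
Primer B (AAGGCAA) matches the top strand directly at positions 88–94; it anneals to the bottom strand with its 3' end pointing downstream toward position 94.
The 3' ends diverge (primer A extends toward position 1, primer B toward position 101), so the primers never converge on a shared product.

No product — the primers' 3' ends point away from each other.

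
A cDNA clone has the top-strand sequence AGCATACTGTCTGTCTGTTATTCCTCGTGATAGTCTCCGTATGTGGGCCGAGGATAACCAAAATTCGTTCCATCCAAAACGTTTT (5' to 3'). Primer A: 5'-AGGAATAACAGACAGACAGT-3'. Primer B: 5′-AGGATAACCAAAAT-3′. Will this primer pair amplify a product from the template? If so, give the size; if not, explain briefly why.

No product — the primers' 3' ends point away from each other.

Primer A (AGGAATAACAGACAGACAGT) has reverse complement ACTGTCTGTCTGTTATTCCT, which matches the top strand at positions 6–25; primer A anneals to the top strand there with its 3' end pointing upstream toward position 6.
Primer B (AGGATAACCAAAAT) matches the top strand directly at positions 51–64; it anneals to the bottom strand with its 3' end pointing downstream toward position 64.
The 3' ends diverge (primer A extends toward position 1, primer B toward position 85), so the primers never converge on a shared product.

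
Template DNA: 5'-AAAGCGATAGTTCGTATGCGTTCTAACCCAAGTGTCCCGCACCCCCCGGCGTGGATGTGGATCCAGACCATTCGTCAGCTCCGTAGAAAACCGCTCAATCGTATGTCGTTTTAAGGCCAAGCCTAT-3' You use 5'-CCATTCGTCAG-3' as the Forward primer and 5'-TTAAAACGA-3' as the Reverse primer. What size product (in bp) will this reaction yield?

Scanning the template, CCATTCGTCAG occurs at positions 68–78; this primer anneals to the bottom strand there with its 3' end pointing downstream.
Reverse complement of the reverse primer: TCGTTTTAA. This occurs on the top strand at positions 106–114.
Product length = (reverse-primer end) − (forward-primer start) + 1 = 114 − 68 + 1 = 47 bp.

47 bp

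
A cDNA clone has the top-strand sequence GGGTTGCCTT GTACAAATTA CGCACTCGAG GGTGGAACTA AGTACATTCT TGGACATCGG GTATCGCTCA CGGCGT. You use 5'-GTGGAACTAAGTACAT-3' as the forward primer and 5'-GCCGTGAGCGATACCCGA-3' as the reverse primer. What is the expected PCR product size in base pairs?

43 bp

The forward primer matches the template at positions 32–47.
The reverse primer's reverse complement is TCGGGTATCGCTCACGGC, which matches the template at positions 57–74.
The product runs from position 32 to position 74, so its length is 74 − 32 + 1 = 43 bp.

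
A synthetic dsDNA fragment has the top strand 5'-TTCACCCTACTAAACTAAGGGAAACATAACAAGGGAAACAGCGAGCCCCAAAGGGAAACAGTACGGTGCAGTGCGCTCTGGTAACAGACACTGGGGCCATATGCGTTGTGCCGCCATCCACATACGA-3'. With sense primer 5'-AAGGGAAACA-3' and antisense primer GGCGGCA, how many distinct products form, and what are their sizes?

Three products: 99 bp, 85 bp, 65 bp

The forward primer AAGGGAAACA matches the top strand at positions 17–26, 31–40, 51–60.
The reverse primer's reverse complement is TGCCGCC, matching at positions 109–115.
Each forward site pairs with the reverse site to give a product ending at position 115: sizes 99, 85, 65 bp.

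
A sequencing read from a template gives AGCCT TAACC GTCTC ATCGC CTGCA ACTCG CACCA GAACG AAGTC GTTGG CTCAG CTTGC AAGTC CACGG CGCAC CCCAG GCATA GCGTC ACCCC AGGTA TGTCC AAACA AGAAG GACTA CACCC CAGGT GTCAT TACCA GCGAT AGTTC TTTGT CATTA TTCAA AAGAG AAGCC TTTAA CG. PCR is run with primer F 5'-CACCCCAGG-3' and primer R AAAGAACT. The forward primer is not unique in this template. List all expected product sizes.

The forward primer CACCCCAGG matches the top strand at positions 73–81, 90–98, 121–129.
The reverse primer's reverse complement is AGTTCTTT, matching at positions 146–153.
Each forward site pairs with the reverse site to give a product ending at position 153: sizes 81, 64, 33 bp.

81 bp, 64 bp, 33 bp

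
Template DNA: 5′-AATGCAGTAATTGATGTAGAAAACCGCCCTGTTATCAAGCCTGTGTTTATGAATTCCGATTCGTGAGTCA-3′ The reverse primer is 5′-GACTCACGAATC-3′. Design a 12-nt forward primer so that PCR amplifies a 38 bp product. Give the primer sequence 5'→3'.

5'-TTATCAAGCCTG-3'

The reverse primer's reverse complement GATTCGTGAGTC matches the template at positions 58–69, so the product ends at position 69.
A 38 bp product then starts at position 69 − 38 + 1 = 32.
The forward primer is identical to the top strand there: TTATCAAGCCTG.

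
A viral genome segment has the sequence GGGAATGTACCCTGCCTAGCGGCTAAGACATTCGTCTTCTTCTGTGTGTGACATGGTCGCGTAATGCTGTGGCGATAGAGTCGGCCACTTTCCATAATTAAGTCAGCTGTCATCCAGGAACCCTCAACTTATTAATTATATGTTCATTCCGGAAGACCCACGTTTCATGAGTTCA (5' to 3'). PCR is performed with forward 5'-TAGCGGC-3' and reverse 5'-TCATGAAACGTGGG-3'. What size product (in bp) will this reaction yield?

154 bp

Forward primer TAGCGGC is found on the top strand at positions 17–23.
The reverse primer's reverse complement is CCCACGTTTCATGA, which matches the template at positions 157–170.
Amplicon spans positions 17–170: 154 bp.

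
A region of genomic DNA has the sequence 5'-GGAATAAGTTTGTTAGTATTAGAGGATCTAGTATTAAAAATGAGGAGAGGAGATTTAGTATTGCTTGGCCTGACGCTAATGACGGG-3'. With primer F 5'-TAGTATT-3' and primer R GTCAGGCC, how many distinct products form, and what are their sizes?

Three products: 61 bp, 46 bp, 19 bp

The forward primer TAGTATT matches the top strand at positions 14–20, 29–35, 56–62.
The reverse primer's reverse complement is GGCCTGAC, matching at positions 67–74.
Each forward site pairs with the reverse site to give a product ending at position 74: sizes 61, 46, 19 bp.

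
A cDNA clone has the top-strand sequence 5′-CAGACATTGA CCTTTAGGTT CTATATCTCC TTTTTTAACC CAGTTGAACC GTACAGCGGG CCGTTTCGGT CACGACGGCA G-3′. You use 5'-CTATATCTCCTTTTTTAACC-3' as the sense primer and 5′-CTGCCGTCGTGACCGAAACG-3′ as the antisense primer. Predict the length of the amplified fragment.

Scanning the template, CTATATCTCCTTTTTTAACC occurs at positions 21–40; this primer anneals to the bottom strand there with its 3' end pointing downstream.
The reverse primer's reverse complement is CGTTTCGGTCACGACGGCAG, which matches the template at positions 62–81.
The product runs from position 21 to position 81, so its length is 81 − 21 + 1 = 61 bp.

61 bp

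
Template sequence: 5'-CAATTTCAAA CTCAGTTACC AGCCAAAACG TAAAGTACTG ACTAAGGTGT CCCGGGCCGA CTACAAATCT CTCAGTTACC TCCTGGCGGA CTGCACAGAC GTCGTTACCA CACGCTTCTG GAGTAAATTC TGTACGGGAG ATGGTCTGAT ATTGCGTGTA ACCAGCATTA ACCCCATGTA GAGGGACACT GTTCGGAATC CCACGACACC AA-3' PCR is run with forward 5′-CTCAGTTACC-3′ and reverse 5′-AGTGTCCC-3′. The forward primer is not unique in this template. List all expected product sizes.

The forward primer CTCAGTTACC matches the top strand at positions 11–20, 71–80.
The reverse primer's reverse complement is GGGACACT, matching at positions 183–190.
Each forward site pairs with the reverse site to give a product ending at position 190: sizes 180, 120 bp.

180 bp, 120 bp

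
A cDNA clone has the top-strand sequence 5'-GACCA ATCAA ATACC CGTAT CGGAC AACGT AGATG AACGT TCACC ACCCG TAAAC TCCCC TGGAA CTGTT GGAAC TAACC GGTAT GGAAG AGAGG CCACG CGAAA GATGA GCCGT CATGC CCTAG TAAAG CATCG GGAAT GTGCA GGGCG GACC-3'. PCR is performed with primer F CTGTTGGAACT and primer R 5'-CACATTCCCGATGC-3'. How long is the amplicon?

78 bp

The forward primer matches the template at positions 66–76.
The reverse primer's reverse complement is GCATCGGGAATGTG, which matches the template at positions 130–143.
Amplicon spans positions 66–143: 78 bp.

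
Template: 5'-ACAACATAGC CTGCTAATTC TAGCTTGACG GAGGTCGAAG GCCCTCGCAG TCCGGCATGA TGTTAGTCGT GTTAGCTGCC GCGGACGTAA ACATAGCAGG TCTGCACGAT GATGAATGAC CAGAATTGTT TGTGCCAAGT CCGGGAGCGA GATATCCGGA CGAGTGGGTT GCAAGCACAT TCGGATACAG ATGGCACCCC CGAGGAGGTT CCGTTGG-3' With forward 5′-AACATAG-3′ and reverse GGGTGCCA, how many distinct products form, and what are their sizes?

Two products: 197 bp, 110 bp

The forward primer AACATAG matches the top strand at positions 3–9, 90–96.
The reverse primer's reverse complement is TGGCACCC, matching at positions 192–199.
Each forward site pairs with the reverse site to give a product ending at position 199: sizes 197, 110 bp.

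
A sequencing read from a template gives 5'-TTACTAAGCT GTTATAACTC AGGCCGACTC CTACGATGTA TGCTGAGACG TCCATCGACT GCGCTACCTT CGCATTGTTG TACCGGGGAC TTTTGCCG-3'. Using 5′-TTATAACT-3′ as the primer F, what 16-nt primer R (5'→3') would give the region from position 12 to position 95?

5'-CAAAAGTCCCCGGTAC-3'

The product's 3' end on the top strand is position 95.
The reverse primer anneals to the top strand over positions 80–95, i.e. to GTACCGGGGACTTTTG.
Its sequence written 5'→3' is the reverse complement: CAAAAGTCCCCGGTAC.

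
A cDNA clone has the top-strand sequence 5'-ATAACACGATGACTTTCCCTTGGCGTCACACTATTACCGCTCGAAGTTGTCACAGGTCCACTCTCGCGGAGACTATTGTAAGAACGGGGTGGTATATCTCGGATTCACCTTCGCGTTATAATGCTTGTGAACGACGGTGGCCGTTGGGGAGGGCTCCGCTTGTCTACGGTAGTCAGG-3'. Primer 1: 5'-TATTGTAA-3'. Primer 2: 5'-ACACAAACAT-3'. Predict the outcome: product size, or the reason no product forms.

Primer 2 (ACACAAACAT) does not match the top strand, and its reverse complement ATGTTTGTGT does not match either.
With no annealing site for primer 2, no amplification occurs.

No product — primer 2 has no binding site in the template.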